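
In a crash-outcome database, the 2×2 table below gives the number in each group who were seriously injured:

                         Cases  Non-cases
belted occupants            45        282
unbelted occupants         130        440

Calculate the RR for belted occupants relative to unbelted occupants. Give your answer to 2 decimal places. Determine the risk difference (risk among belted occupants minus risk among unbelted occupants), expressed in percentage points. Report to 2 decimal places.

risk, belted occupants = 45/327 = 0.1376
risk, unbelted occupants = 130/570 = 0.2281
RR = 0.1376 / 0.2281 = 0.60
risk difference = 0.1376 − 0.2281 = -0.0905 → -9.05 percentage points

RR = 0.60; RD = -9.05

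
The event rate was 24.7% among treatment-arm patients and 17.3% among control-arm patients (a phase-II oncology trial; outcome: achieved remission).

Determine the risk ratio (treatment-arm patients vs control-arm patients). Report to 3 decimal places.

RR = 0.2470 / 0.1730 = 1.428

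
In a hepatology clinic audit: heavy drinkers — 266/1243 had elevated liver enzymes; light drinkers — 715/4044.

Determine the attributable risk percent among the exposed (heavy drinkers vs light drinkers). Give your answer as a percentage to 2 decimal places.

risk, heavy drinkers = 266/1243 = 0.2140
risk, light drinkers = 715/4044 = 0.1768
AR% = (0.2140 − 0.1768) / 0.2140 = 0.1738 → 17.38%

AR%: 17.38%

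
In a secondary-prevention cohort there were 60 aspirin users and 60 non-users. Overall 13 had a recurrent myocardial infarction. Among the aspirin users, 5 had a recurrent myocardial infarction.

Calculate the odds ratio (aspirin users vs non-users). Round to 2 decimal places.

aspirin users without the outcome: 60 − 5 = 55
non-users with the outcome: 13 − 5 = 8
non-users without the outcome: 60 − 8 = 52
odds, aspirin users = 5/55 = 0.0909
odds, non-users = 8/52 = 0.1538
OR = 0.0909 / 0.1538 = 0.59

OR = 0.59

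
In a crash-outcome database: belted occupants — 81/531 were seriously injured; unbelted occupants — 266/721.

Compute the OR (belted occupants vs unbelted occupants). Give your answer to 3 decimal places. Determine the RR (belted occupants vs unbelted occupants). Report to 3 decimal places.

OR = 0.308; RR = 0.413

OR = (81 × 455) / (450 × 266) = 36855/119700 ≈ 0.308
risk, belted occupants = 81/531 = 0.1525
risk, unbelted occupants = 266/721 = 0.3689
RR = 0.1525 / 0.3689 = 0.413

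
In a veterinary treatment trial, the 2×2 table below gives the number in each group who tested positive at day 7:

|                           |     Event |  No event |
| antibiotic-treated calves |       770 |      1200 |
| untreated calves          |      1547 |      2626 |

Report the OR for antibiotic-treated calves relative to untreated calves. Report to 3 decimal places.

OR = (770 × 2626) / (1200 × 1547) = 2022020/1856400 ≈ 1.089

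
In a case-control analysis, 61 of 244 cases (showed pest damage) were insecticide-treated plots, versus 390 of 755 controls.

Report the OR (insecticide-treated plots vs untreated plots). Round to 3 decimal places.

odds, insecticide-treated plots = 61/390 = 0.1564
odds, untreated plots = 183/365 = 0.5014
OR = 0.1564 / 0.5014 = 0.312

0.312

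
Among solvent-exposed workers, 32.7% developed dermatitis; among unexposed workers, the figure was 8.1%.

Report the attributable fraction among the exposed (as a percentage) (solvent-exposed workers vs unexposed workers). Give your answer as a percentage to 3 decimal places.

AR% = (0.3270 − 0.0810) / 0.3270 = 0.7523 → 75.229%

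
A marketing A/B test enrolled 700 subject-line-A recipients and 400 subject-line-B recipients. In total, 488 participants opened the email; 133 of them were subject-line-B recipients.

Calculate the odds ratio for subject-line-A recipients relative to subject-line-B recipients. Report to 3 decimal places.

subject-line-A recipients with the outcome: 488 − 133 = 355
subject-line-A recipients without the outcome: 700 − 355 = 345
subject-line-B recipients without the outcome: 400 − 133 = 267
OR = (355 × 267) / (345 × 133) = 94785/45885 ≈ 2.066

OR ≈ 2.066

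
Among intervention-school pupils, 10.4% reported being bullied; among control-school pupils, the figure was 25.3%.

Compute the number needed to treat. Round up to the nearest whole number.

NNT = 7

absolute risk difference = 0.149000
1 / 0.149000 = 6.711 → round up → 7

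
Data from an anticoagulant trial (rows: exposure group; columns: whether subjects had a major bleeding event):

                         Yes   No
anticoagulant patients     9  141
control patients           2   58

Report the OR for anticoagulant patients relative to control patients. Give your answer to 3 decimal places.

1.851

odds, anticoagulant patients = 9/141 = 0.06383
odds, control patients = 2/58 = 0.03448
OR = 0.06383 / 0.03448 = 1.851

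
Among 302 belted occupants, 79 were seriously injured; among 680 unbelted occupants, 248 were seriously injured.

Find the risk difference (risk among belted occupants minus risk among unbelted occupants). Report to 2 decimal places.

RD = -0.10

risk, belted occupants = 79/302 = 0.2616
risk, unbelted occupants = 248/680 = 0.3647
risk difference = 0.2616 − 0.3647 = -0.10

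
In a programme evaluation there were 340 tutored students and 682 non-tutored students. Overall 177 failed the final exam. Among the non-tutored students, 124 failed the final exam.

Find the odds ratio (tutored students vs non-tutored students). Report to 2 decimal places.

0.83

tutored students with the outcome: 177 − 124 = 53
tutored students without the outcome: 340 − 53 = 287
non-tutored students without the outcome: 682 − 124 = 558
OR = (53 × 558) / (287 × 124) = 29574/35588 ≈ 0.83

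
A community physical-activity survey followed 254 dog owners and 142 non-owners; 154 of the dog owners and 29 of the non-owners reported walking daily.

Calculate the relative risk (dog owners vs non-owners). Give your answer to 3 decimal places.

risk, dog owners = 154/254 = 0.6063
risk, non-owners = 29/142 = 0.2042
RR = 0.6063 / 0.2042 = 2.969

RR: 2.969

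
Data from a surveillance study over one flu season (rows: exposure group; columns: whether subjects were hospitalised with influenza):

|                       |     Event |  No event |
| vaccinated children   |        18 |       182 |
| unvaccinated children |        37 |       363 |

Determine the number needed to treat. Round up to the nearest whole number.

risk, vaccinated children = 18/200 = 0.090000
risk, unvaccinated children = 37/400 = 0.092500
absolute risk difference = 0.002500
1 / 0.002500 = 400.000 → round up → 400

NNT ≈ 400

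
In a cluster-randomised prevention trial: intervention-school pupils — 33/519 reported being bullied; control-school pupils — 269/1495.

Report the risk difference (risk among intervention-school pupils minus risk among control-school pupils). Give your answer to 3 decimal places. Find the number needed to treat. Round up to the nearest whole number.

risk, intervention-school pupils = 33/519 = 0.0636
risk, control-school pupils = 269/1495 = 0.1799
risk difference = 0.0636 − 0.1799 = -0.116
absolute risk difference = 0.116349
1 / 0.116349 = 8.595 → round up → 9

RD = -0.116; NNT = 9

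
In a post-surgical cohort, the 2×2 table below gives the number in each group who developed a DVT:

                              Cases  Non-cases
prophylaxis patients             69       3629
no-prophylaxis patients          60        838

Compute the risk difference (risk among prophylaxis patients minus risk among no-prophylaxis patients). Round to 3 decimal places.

risk, prophylaxis patients = 69/3698 = 0.01866
risk, no-prophylaxis patients = 60/898 = 0.06682
risk difference = 0.01866 − 0.06682 = -0.048

RD = -0.048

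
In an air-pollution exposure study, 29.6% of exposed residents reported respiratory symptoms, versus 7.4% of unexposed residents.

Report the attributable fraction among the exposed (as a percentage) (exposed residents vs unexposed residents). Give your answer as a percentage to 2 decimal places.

AR% = (0.2960 − 0.0740) / 0.2960 = 0.7500 → 75.00%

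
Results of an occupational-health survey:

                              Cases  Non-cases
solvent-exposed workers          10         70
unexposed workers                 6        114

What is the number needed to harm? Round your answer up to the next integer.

risk, solvent-exposed workers = 10/80 = 0.125000
risk, unexposed workers = 6/120 = 0.050000
absolute risk difference = 0.075000
1 / 0.075000 = 13.333 → round up → 14

NNH = 14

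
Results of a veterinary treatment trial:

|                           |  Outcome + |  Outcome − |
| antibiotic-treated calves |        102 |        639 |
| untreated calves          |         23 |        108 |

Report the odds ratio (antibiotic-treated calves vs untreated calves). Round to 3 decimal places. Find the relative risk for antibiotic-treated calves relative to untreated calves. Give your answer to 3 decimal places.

OR = (102 × 108) / (639 × 23) = 11016/14697 ≈ 0.750
risk, antibiotic-treated calves = 102/741 = 0.1377
risk, untreated calves = 23/131 = 0.1756
RR = 0.1377 / 0.1756 = 0.784

OR = 0.750; RR = 0.784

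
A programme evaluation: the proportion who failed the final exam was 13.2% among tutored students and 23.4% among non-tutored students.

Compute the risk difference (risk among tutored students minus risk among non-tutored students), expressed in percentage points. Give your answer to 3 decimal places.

risk difference = 0.1320 − 0.2340 = -0.1020 → -10.200 percentage points

-10.200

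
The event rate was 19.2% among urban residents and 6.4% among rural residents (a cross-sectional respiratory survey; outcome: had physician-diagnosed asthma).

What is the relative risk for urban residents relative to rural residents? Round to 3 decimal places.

RR = 0.1920 / 0.0640 = 3.000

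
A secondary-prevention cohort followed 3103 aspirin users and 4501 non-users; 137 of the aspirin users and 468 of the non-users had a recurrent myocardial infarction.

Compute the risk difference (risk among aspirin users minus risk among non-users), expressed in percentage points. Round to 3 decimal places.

risk, aspirin users = 137/3103 = 0.04415
risk, non-users = 468/4501 = 0.10398
risk difference = 0.04415 − 0.10398 = -0.05983 → -5.983 percentage points

RD: -5.983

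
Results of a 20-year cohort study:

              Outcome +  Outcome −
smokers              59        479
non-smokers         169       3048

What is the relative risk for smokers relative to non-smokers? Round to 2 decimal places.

risk, smokers = 59/538 = 0.1097
risk, non-smokers = 169/3217 = 0.0525
RR = 0.1097 / 0.0525 = 2.09

2.09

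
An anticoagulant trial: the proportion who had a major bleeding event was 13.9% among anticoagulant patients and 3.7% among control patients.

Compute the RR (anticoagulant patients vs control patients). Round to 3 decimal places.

RR = 0.13900 / 0.03700 = 3.757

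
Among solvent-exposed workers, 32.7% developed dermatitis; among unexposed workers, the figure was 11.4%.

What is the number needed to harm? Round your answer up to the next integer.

absolute risk difference = 0.213000
1 / 0.213000 = 4.695 → round up → 5

NNH: 5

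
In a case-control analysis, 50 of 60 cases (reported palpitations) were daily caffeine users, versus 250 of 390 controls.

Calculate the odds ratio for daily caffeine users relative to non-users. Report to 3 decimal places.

OR = (50 × 140) / (250 × 10) = 7000/2500 ≈ 2.800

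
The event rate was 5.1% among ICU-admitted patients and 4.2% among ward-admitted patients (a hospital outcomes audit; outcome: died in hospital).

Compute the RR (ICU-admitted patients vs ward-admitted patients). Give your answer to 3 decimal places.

RR = 0.05100 / 0.04200 = 1.214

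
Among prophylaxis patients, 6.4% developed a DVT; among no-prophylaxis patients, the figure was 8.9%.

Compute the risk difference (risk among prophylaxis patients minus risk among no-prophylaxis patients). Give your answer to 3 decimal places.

risk difference = 0.0640 − 0.0890 = -0.025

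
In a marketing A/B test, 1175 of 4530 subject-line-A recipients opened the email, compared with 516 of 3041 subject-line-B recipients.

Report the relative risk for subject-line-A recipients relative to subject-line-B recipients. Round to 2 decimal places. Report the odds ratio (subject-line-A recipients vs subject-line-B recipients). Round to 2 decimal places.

risk, subject-line-A recipients = 1175/4530 = 0.2594
risk, subject-line-B recipients = 516/3041 = 0.1697
RR = 0.2594 / 0.1697 = 1.53
odds, subject-line-A recipients = 1175/3355 = 0.3502
odds, subject-line-B recipients = 516/2525 = 0.2044
OR = 0.3502 / 0.2044 = 1.71

RR = 1.53; OR = 1.71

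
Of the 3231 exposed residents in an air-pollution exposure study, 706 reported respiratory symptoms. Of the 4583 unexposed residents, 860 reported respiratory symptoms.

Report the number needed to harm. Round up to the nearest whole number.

NNH: 33

risk, exposed residents = 706/3231 = 0.218508
risk, unexposed residents = 860/4583 = 0.187650
absolute risk difference = 0.030858
1 / 0.030858 = 32.407 → round up → 33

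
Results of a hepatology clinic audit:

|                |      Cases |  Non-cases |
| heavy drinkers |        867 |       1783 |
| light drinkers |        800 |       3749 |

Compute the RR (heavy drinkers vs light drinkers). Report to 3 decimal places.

RR ≈ 1.860

risk, heavy drinkers = 867/2650 = 0.3272
risk, light drinkers = 800/4549 = 0.1759
RR = 0.3272 / 0.1759 = 1.860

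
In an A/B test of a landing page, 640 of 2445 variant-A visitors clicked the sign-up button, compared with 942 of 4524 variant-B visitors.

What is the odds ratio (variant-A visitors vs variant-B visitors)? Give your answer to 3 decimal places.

OR = (640 × 3582) / (1805 × 942) = 2292480/1700310 ≈ 1.348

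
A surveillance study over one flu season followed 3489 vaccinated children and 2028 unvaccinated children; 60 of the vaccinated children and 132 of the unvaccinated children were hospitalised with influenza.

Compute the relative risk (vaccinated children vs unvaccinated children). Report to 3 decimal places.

0.264

risk, vaccinated children = 60/3489 = 0.01720
risk, unvaccinated children = 132/2028 = 0.06509
RR = 0.01720 / 0.06509 = 0.264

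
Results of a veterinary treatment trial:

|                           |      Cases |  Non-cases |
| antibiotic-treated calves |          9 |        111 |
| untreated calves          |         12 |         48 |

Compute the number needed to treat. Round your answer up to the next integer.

NNT = 8

risk, antibiotic-treated calves = 9/120 = 0.075000
risk, untreated calves = 12/60 = 0.200000
absolute risk difference = 0.125000
1 / 0.125000 = 8.000 → round up → 8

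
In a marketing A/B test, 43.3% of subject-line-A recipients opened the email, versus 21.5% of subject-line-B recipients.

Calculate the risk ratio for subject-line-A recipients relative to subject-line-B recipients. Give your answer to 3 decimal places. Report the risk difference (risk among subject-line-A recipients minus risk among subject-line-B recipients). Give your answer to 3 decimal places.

RR = 2.014; RD = 0.218

RR = 0.4330 / 0.2150 = 2.014
risk difference = 0.4330 − 0.2150 = 0.218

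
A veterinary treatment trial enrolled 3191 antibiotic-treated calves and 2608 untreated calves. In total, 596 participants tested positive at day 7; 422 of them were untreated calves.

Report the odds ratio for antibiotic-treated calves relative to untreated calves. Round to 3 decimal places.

0.299

antibiotic-treated calves with the outcome: 596 − 422 = 174
antibiotic-treated calves without the outcome: 3191 − 174 = 3017
untreated calves without the outcome: 2608 − 422 = 2186
OR = (174 × 2186) / (3017 × 422) = 380364/1273174 ≈ 0.299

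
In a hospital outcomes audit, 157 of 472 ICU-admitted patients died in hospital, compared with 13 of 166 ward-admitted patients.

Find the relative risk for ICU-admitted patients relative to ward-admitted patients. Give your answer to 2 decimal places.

4.25

risk, ICU-admitted patients = 157/472 = 0.3326
risk, ward-admitted patients = 13/166 = 0.0783
RR = 0.3326 / 0.0783 = 4.25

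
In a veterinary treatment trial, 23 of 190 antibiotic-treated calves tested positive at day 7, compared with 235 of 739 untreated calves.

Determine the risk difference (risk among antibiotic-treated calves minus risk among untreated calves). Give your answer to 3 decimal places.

-0.197

risk, antibiotic-treated calves = 23/190 = 0.1211
risk, untreated calves = 235/739 = 0.3180
risk difference = 0.1211 − 0.3180 = -0.197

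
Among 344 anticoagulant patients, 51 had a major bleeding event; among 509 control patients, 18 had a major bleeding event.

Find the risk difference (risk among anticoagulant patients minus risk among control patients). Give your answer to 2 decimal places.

risk, anticoagulant patients = 51/344 = 0.14826
risk, control patients = 18/509 = 0.03536
risk difference = 0.14826 − 0.03536 = 0.11

RD: 0.11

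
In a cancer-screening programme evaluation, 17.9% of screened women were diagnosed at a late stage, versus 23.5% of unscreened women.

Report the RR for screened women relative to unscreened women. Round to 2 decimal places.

RR = 0.1790 / 0.2350 = 0.76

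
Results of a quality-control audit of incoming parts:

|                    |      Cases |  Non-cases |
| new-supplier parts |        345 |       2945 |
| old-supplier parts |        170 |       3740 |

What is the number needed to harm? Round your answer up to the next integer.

risk, new-supplier parts = 345/3290 = 0.104863
risk, old-supplier parts = 170/3910 = 0.043478
absolute risk difference = 0.061385
1 / 0.061385 = 16.291 → round up → 17

17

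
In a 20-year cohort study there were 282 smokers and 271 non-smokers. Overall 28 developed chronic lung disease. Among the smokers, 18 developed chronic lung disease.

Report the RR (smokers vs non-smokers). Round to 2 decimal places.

RR: 1.73

smokers without the outcome: 282 − 18 = 264
non-smokers with the outcome: 28 − 18 = 10
non-smokers without the outcome: 271 − 10 = 261
risk, smokers = 18/282 = 0.06383
risk, non-smokers = 10/271 = 0.03690
RR = 0.06383 / 0.03690 = 1.73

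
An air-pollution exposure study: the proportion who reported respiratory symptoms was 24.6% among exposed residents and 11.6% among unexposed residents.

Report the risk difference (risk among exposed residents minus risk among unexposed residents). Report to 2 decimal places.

risk difference = 0.2460 − 0.1160 = 0.13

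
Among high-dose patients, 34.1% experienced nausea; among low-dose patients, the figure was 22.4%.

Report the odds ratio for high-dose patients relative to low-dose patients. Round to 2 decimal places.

OR = 1.79

odds, high-dose patients = 0.3410/0.6590 = 0.5175
odds, low-dose patients = 0.2240/0.7760 = 0.2887
OR = 0.5175 / 0.2887 = 1.79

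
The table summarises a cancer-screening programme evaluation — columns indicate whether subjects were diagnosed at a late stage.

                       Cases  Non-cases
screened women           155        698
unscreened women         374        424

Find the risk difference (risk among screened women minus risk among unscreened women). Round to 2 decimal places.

-0.29

risk, screened women = 155/853 = 0.1817
risk, unscreened women = 374/798 = 0.4687
risk difference = 0.1817 − 0.4687 = -0.29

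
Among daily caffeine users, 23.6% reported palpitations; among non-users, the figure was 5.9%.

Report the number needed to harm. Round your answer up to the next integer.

absolute risk difference = 0.177000
1 / 0.177000 = 5.650 → round up → 6

6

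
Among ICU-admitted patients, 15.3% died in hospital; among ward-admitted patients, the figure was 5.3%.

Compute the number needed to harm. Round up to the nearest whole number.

absolute risk difference = 0.100000
1 / 0.100000 = 10.000 → round up → 10

10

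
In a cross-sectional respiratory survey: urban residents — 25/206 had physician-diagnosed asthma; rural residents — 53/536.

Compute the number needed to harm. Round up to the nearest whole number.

45

risk, urban residents = 25/206 = 0.121359
risk, rural residents = 53/536 = 0.098881
absolute risk difference = 0.022479
1 / 0.022479 = 44.486 → round up → 45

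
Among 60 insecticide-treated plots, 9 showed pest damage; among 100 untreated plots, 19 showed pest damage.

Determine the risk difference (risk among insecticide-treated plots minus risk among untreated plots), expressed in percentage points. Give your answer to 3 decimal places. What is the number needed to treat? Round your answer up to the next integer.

RD = -4.000; NNT = 25

risk, insecticide-treated plots = 9/60 = 0.1500
risk, untreated plots = 19/100 = 0.1900
risk difference = 0.1500 − 0.1900 = -0.0400 → -4.000 percentage points
absolute risk difference = 0.040000
1 / 0.040000 = 25.000 → round up → 25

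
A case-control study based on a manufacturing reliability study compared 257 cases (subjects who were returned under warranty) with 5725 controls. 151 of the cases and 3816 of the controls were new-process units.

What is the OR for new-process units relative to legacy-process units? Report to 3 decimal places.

OR: 0.713

odds, new-process units = 151/3816 = 0.03957
odds, legacy-process units = 106/1909 = 0.05553
OR = 0.03957 / 0.05553 = 0.713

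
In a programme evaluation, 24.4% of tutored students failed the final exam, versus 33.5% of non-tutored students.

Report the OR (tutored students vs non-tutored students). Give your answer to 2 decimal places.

OR: 0.64

odds, tutored students = 0.2440/0.7560 = 0.3228
odds, non-tutored students = 0.3350/0.6650 = 0.5038
OR = 0.3228 / 0.5038 = 0.64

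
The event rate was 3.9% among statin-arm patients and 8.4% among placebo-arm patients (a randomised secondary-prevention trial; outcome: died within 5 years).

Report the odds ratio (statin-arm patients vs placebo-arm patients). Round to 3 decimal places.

OR ≈ 0.443

odds, statin-arm patients = 0.03900/0.96100 = 0.04058
odds, placebo-arm patients = 0.08400/0.91600 = 0.09170
OR = 0.04058 / 0.09170 = 0.443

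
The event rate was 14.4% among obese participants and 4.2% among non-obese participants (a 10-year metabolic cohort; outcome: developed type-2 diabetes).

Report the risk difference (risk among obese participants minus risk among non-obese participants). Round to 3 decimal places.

risk difference = 0.14400 − 0.04200 = 0.102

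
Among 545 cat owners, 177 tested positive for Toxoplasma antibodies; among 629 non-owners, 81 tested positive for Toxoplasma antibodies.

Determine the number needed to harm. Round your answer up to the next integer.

NNH ≈ 6

risk, cat owners = 177/545 = 0.324771
risk, non-owners = 81/629 = 0.128776
absolute risk difference = 0.195995
1 / 0.195995 = 5.102 → round up → 6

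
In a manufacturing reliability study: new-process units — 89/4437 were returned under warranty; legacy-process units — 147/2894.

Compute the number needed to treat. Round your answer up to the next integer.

risk, new-process units = 89/4437 = 0.020059
risk, legacy-process units = 147/2894 = 0.050795
absolute risk difference = 0.030736
1 / 0.030736 = 32.535 → round up → 33

NNT = 33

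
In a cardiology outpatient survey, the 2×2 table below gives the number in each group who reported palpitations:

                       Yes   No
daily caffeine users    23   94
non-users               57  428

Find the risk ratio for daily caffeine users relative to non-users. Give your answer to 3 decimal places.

1.673

risk, daily caffeine users = 23/117 = 0.1966
risk, non-users = 57/485 = 0.1175
RR = 0.1966 / 0.1175 = 1.673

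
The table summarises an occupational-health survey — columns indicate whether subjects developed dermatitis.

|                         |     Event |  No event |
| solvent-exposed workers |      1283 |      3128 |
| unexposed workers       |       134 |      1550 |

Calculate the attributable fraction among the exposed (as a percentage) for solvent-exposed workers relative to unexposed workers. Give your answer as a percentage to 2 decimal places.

AR% ≈ 72.64%

risk, solvent-exposed workers = 1283/4411 = 0.2909
risk, unexposed workers = 134/1684 = 0.0796
AR% = (0.2909 − 0.0796) / 0.2909 = 0.7264 → 72.64%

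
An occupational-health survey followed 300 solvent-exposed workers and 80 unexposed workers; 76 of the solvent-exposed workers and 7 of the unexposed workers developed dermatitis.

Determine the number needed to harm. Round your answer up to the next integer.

risk, solvent-exposed workers = 76/300 = 0.253333
risk, unexposed workers = 7/80 = 0.087500
absolute risk difference = 0.165833
1 / 0.165833 = 6.030 → round up → 7

7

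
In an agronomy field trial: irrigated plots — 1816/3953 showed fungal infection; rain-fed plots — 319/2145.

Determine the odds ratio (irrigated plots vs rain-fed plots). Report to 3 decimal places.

OR = (1816 × 1826) / (2137 × 319) = 3316016/681703 ≈ 4.864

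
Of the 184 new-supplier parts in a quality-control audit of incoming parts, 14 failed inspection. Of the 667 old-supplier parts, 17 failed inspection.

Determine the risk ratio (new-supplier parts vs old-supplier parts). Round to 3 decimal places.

risk, new-supplier parts = 14/184 = 0.07609
risk, old-supplier parts = 17/667 = 0.02549
RR = 0.07609 / 0.02549 = 2.985

2.985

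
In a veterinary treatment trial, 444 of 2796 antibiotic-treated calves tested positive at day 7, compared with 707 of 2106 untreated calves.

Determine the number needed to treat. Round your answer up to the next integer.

risk, antibiotic-treated calves = 444/2796 = 0.158798
risk, untreated calves = 707/2106 = 0.335708
absolute risk difference = 0.176909
1 / 0.176909 = 5.653 → round up → 6

6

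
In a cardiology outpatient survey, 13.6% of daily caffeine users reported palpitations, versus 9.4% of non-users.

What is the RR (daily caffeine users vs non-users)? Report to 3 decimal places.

RR = 0.1360 / 0.0940 = 1.447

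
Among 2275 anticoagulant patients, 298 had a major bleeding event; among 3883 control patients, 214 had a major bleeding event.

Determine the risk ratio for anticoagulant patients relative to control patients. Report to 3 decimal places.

risk, anticoagulant patients = 298/2275 = 0.1310
risk, control patients = 214/3883 = 0.0551
RR = 0.1310 / 0.0551 = 2.377

RR: 2.377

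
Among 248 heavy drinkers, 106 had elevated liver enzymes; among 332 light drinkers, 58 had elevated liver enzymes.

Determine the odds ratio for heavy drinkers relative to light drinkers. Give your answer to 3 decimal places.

OR = (106 × 274) / (142 × 58) = 29044/8236 ≈ 3.526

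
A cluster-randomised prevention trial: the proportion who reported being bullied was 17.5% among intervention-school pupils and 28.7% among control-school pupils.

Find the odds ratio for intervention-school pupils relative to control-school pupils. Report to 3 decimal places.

odds, intervention-school pupils = 0.1750/0.8250 = 0.2121
odds, control-school pupils = 0.2870/0.7130 = 0.4025
OR = 0.2121 / 0.4025 = 0.527

0.527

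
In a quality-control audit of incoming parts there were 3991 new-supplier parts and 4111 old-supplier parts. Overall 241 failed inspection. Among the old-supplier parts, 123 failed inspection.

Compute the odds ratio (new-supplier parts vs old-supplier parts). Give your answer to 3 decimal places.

new-supplier parts with the outcome: 241 − 123 = 118
new-supplier parts without the outcome: 3991 − 118 = 3873
old-supplier parts without the outcome: 4111 − 123 = 3988
OR = (118 × 3988) / (3873 × 123) = 470584/476379 ≈ 0.988

0.988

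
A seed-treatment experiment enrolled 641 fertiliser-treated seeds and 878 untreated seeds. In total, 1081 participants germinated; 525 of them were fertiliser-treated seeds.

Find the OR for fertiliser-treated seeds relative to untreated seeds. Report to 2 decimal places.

fertiliser-treated seeds without the outcome: 641 − 525 = 116
untreated seeds with the outcome: 1081 − 525 = 556
untreated seeds without the outcome: 878 − 556 = 322
odds, fertiliser-treated seeds = 525/116 = 4.5259
odds, untreated seeds = 556/322 = 1.7267
OR = 4.5259 / 1.7267 = 2.62

2.62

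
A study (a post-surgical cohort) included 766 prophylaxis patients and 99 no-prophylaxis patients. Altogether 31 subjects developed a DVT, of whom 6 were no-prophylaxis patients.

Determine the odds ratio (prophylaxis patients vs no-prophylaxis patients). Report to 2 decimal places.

prophylaxis patients with the outcome: 31 − 6 = 25
prophylaxis patients without the outcome: 766 − 25 = 741
no-prophylaxis patients without the outcome: 99 − 6 = 93
odds, prophylaxis patients = 25/741 = 0.03374
odds, no-prophylaxis patients = 6/93 = 0.06452
OR = 0.03374 / 0.06452 = 0.52

OR ≈ 0.52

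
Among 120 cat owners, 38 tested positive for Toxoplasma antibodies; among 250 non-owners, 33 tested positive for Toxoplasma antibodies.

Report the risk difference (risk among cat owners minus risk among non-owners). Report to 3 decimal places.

0.185

risk, cat owners = 38/120 = 0.3167
risk, non-owners = 33/250 = 0.1320
risk difference = 0.3167 − 0.1320 = 0.185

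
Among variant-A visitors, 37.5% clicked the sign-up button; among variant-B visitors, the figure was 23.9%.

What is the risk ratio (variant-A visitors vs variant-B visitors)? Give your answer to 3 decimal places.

RR = 0.3750 / 0.2390 = 1.569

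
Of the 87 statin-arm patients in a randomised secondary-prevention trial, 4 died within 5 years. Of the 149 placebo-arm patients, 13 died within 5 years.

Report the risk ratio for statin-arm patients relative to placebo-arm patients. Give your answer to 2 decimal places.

risk, statin-arm patients = 4/87 = 0.04598
risk, placebo-arm patients = 13/149 = 0.08725
RR = 0.04598 / 0.08725 = 0.53

0.53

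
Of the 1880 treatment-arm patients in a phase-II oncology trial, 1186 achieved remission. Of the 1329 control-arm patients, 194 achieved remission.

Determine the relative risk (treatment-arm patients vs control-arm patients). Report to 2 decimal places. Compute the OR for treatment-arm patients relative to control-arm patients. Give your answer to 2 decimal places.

RR = 4.32; OR = 10.00

risk, treatment-arm patients = 1186/1880 = 0.6309
risk, control-arm patients = 194/1329 = 0.1460
RR = 0.6309 / 0.1460 = 4.32
OR = (1186 × 1135) / (694 × 194) = 1346110/134636 ≈ 10.00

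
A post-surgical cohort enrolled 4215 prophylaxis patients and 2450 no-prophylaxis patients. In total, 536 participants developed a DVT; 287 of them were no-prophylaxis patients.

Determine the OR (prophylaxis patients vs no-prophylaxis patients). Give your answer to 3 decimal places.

OR = 0.473

prophylaxis patients with the outcome: 536 − 287 = 249
prophylaxis patients without the outcome: 4215 − 249 = 3966
no-prophylaxis patients without the outcome: 2450 − 287 = 2163
odds, prophylaxis patients = 249/3966 = 0.0628
odds, no-prophylaxis patients = 287/2163 = 0.1327
OR = 0.0628 / 0.1327 = 0.473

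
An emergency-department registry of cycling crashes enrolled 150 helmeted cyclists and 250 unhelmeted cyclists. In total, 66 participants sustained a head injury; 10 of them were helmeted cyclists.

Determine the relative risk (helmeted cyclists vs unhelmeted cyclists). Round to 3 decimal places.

helmeted cyclists without the outcome: 150 − 10 = 140
unhelmeted cyclists with the outcome: 66 − 10 = 56
unhelmeted cyclists without the outcome: 250 − 56 = 194
risk, helmeted cyclists = 10/150 = 0.0667
risk, unhelmeted cyclists = 56/250 = 0.2240
RR = 0.0667 / 0.2240 = 0.298

RR: 0.298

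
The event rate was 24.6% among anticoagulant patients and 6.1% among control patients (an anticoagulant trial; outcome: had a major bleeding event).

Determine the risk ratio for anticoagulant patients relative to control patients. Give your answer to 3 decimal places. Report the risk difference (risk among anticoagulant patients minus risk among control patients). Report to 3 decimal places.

RR = 4.033; RD = 0.185

RR = 0.2460 / 0.0610 = 4.033
risk difference = 0.2460 − 0.0610 = 0.185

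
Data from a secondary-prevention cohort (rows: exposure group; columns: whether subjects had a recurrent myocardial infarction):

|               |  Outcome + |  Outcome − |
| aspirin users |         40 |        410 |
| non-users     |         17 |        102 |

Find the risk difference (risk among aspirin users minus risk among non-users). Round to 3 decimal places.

RD = -0.054

risk, aspirin users = 40/450 = 0.0889
risk, non-users = 17/119 = 0.1429
risk difference = 0.0889 − 0.1429 = -0.054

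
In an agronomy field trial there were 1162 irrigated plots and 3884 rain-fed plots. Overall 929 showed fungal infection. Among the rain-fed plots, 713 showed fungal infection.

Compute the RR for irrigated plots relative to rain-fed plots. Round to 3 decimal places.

1.013

irrigated plots with the outcome: 929 − 713 = 216
irrigated plots without the outcome: 1162 − 216 = 946
rain-fed plots without the outcome: 3884 − 713 = 3171
risk, irrigated plots = 216/1162 = 0.1859
risk, rain-fed plots = 713/3884 = 0.1836
RR = 0.1859 / 0.1836 = 1.013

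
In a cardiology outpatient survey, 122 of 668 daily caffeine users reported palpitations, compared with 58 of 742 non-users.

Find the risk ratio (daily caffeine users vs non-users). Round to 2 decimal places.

RR ≈ 2.34

risk, daily caffeine users = 122/668 = 0.1826
risk, non-users = 58/742 = 0.0782
RR = 0.1826 / 0.0782 = 2.34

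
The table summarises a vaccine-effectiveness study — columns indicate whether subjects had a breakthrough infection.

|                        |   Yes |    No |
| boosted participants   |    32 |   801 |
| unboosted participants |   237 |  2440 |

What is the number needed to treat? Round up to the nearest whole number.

NNT: 20

risk, boosted participants = 32/833 = 0.038415
risk, unboosted participants = 237/2677 = 0.088532
absolute risk difference = 0.050117
1 / 0.050117 = 19.953 → round up → 20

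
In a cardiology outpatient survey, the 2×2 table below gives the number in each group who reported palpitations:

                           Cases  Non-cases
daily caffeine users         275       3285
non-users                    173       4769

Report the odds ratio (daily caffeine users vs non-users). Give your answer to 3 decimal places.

OR = (275 × 4769) / (3285 × 173) = 1311475/568305 ≈ 2.308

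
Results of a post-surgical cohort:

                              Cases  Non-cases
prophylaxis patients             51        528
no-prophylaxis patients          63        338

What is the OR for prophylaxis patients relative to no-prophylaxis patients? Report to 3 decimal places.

odds, prophylaxis patients = 51/528 = 0.0966
odds, no-prophylaxis patients = 63/338 = 0.1864
OR = 0.0966 / 0.1864 = 0.518

OR = 0.518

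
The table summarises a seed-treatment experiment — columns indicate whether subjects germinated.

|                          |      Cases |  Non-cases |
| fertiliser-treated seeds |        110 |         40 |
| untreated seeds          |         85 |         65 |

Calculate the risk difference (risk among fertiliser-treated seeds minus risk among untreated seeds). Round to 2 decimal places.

risk, fertiliser-treated seeds = 110/150 = 0.7333
risk, untreated seeds = 85/150 = 0.5667
risk difference = 0.7333 − 0.5667 = 0.17

0.17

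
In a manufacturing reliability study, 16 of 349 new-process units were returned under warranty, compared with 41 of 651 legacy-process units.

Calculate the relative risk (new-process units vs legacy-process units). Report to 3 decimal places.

risk, new-process units = 16/349 = 0.04585
risk, legacy-process units = 41/651 = 0.06298
RR = 0.04585 / 0.06298 = 0.728

0.728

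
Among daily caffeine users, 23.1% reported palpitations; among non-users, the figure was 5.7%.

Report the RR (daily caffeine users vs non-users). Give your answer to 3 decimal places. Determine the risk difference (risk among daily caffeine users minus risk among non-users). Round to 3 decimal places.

RR = 4.053; RD = 0.174

RR = 0.2310 / 0.0570 = 4.053
risk difference = 0.2310 − 0.0570 = 0.174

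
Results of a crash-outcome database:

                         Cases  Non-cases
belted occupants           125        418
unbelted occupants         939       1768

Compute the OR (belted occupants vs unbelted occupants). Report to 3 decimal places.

OR = (125 × 1768) / (418 × 939) = 221000/392502 ≈ 0.563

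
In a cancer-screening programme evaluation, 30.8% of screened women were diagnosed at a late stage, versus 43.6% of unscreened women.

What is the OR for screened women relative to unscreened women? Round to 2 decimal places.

OR ≈ 0.58

odds, screened women = 0.3080/0.6920 = 0.4451
odds, unscreened women = 0.4360/0.5640 = 0.7730
OR = 0.4451 / 0.7730 = 0.58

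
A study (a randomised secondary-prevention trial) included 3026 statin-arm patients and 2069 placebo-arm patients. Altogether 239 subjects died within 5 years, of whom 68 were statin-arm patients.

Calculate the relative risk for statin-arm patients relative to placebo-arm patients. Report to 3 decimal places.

RR = 0.272

statin-arm patients without the outcome: 3026 − 68 = 2958
placebo-arm patients with the outcome: 239 − 68 = 171
placebo-arm patients without the outcome: 2069 − 171 = 1898
risk, statin-arm patients = 68/3026 = 0.02247
risk, placebo-arm patients = 171/2069 = 0.08265
RR = 0.02247 / 0.08265 = 0.272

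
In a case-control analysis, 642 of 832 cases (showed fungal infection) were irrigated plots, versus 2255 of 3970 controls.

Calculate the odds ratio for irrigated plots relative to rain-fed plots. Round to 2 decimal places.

OR = (642 × 1715) / (2255 × 190) = 1101030/428450 ≈ 2.57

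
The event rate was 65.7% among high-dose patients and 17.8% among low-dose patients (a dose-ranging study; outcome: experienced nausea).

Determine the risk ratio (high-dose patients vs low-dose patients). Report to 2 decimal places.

RR = 0.6570 / 0.1780 = 3.69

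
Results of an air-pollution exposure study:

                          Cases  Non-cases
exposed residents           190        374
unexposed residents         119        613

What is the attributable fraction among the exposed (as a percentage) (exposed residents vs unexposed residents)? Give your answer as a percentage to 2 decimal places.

risk, exposed residents = 190/564 = 0.3369
risk, unexposed residents = 119/732 = 0.1626
AR% = (0.3369 − 0.1626) / 0.3369 = 0.5174 → 51.74%

51.74%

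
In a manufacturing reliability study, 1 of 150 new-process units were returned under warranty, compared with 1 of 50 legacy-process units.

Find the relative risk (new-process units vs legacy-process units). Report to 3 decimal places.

0.333

risk, new-process units = 1/150 = 0.00667
risk, legacy-process units = 1/50 = 0.02000
RR = 0.00667 / 0.02000 = 0.333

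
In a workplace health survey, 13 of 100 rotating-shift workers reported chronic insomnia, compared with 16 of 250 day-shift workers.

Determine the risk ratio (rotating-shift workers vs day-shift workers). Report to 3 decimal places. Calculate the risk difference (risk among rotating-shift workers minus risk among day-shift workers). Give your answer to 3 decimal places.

RR = 2.031; RD = 0.066

risk, rotating-shift workers = 13/100 = 0.1300
risk, day-shift workers = 16/250 = 0.0640
RR = 0.1300 / 0.0640 = 2.031
risk difference = 0.1300 − 0.0640 = 0.066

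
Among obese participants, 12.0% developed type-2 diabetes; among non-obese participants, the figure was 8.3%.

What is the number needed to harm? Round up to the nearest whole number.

absolute risk difference = 0.037000
1 / 0.037000 = 27.027 → round up → 28

NNH = 28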